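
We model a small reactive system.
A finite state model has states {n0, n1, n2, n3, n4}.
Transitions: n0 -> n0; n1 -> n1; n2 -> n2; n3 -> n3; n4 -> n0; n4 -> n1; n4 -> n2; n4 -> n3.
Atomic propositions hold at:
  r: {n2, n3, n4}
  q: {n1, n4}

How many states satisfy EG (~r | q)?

Sat(~r) = {n0, n1}
Sat(~r | q) = {n0, n1, n4}
EG (~r | q): greatest fixpoint, start Z0 = {n0, n1, n4}, keep only states in Sat with some successor in Z. Already a fixed point.
Sat(EG (~r | q)) = {n0, n1, n4}
|Sat(EG (~r | q))| = |{n0, n1, n4}| = 3.

3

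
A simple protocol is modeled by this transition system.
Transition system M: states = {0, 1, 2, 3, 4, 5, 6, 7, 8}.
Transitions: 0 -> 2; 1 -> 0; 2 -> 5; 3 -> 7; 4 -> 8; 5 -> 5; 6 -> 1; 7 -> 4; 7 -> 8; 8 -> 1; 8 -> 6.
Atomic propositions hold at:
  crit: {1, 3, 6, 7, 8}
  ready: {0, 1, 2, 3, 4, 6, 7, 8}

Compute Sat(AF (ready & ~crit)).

Sat(~crit) = {0, 2, 4, 5}
Sat(ready & ~crit) = {0, 2, 4}
AF (ready & ~crit): least fixpoint, start Z0 = {0, 2, 4}, add states with every successor in Z. Z1 = {0, 1, 2, 4}; Z2 = {0, 1, 2, 4, 6}; Z3 = {0, 1, 2, 4, 6, 8}; Z4 = {0, 1, 2, 4, 6, 7, 8}; Z5 = {0, 1, 2, 3, 4, 6, 7, 8}; fixed.
Sat(AF (ready & ~crit)) = {0, 1, 2, 3, 4, 6, 7, 8}

{0, 1, 2, 3, 4, 6, 7, 8}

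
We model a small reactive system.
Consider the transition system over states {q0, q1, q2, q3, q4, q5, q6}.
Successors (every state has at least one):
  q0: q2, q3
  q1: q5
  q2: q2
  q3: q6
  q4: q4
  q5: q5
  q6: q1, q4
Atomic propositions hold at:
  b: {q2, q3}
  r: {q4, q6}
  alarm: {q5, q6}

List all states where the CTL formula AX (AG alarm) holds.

AG alarm: greatest fixpoint, start Z0 = {q5, q6}, keep only states in Sat with every successor in Z. Z1 = {q5}; fixed.
Sat(AG alarm) = {q5}
Sat(AX (AG alarm)) = {s : every successor in {q5}} = {q1, q5}

{q1, q5}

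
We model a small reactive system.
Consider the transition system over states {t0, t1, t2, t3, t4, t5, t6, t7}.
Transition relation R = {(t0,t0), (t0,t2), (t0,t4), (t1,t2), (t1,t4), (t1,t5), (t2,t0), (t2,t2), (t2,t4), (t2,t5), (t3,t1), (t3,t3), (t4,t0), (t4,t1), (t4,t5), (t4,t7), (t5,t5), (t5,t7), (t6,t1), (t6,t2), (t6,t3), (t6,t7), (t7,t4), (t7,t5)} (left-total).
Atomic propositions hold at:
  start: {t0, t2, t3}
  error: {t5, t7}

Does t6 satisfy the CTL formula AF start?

No

AF start: least fixpoint, start Z0 = {t0, t2, t3}, add states with every successor in Z. Already a fixed point.
Sat(AF start) = {t0, t2, t3}
t6 ∉ Sat(AF start) = {t0, t2, t3}, so the formula does not hold at t6.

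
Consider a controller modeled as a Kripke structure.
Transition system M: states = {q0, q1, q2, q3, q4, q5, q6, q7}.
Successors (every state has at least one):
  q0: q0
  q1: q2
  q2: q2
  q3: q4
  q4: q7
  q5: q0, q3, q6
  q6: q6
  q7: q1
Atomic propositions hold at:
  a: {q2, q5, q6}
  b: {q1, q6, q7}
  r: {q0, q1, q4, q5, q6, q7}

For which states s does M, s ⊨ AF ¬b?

Sat(¬b) = {q0, q2, q3, q4, q5}
AF ¬b: least fixpoint, start Z0 = {q0, q2, q3, q4, q5}, add states with every successor in Z. Z1 = {q0, q1, q2, q3, q4, q5}; Z2 = {q0, q1, q2, q3, q4, q5, q7}; fixed.
Sat(AF ¬b) = {q0, q1, q2, q3, q4, q5, q7}

{q0, q1, q2, q3, q4, q5, q7}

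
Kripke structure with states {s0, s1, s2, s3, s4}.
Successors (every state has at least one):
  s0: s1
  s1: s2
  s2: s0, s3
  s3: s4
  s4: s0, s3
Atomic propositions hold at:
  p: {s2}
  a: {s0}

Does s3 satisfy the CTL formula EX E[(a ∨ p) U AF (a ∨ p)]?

No

Sat(a ∨ p) = {s0, s2}
AF (a ∨ p): least fixpoint, start Z0 = {s0, s2}, add states with every successor in Z. Z1 = {s0, s1, s2}; fixed.
Sat(AF (a ∨ p)) = {s0, s1, s2}
E[(a ∨ p) U AF (a ∨ p)]: least fixpoint, start Z0 = Sat(AF (a ∨ p)) = {s0, s1, s2}, add states in Sat(a ∨ p) with some successor in Z. Already a fixed point.
Sat(E[(a ∨ p) U AF (a ∨ p)]) = {s0, s1, s2}
Sat(EX E[(a ∨ p) U AF (a ∨ p)]) = {s : some successor in {s0, s1, s2}} = {s0, s1, s2, s4}
s3 ∉ Sat(EX E[(a ∨ p) U AF (a ∨ p)]) = {s0, s1, s2, s4}, so the formula does not hold at s3.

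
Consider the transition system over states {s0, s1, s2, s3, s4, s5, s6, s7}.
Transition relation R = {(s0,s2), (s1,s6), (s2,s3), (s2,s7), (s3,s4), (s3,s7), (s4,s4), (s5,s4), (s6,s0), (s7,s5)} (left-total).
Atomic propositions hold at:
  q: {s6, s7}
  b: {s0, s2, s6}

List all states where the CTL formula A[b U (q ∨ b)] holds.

Sat(q ∨ b) = {s0, s2, s6, s7}
A[b U (q ∨ b)]: least fixpoint, start Z0 = Sat((q ∨ b)) = {s0, s2, s6, s7}, add states in Sat(b) with every successor in Z. Already a fixed point.
Sat(A[b U (q ∨ b)]) = {s0, s2, s6, s7}

{s0, s2, s6, s7}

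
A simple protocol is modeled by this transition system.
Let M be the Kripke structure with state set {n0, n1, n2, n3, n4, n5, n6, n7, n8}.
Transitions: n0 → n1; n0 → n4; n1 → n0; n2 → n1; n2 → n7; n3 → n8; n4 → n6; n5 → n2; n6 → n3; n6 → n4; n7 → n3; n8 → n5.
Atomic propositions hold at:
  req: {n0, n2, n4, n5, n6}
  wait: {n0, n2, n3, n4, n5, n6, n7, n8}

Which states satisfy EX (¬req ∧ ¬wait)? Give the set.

Sat(¬req) = {n1, n3, n7, n8}
Sat(¬wait) = {n1}
Sat(¬req ∧ ¬wait) = {n1}
Sat(EX (¬req ∧ ¬wait)) = {s : some successor in {n1}} = {n0, n2}

{n0, n2}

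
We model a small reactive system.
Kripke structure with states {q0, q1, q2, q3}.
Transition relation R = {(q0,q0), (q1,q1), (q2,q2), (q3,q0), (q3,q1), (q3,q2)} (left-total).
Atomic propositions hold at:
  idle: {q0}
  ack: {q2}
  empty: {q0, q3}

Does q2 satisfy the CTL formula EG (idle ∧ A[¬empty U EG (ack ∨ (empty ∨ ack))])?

No

Sat(¬empty) = {q1, q2}
Sat(empty ∨ ack) = {q0, q2, q3}
Sat(ack ∨ (empty ∨ ack)) = {q0, q2, q3}
EG (ack ∨ (empty ∨ ack)): greatest fixpoint, start Z0 = {q0, q2, q3}, keep only states in Sat with some successor in Z. Already a fixed point.
Sat(EG (ack ∨ (empty ∨ ack))) = {q0, q2, q3}
A[¬empty U EG (ack ∨ (empty ∨ ack))]: least fixpoint, start Z0 = Sat(EG (ack ∨ (empty ∨ ack))) = {q0, q2, q3}, add states in Sat(¬empty) with every successor in Z. Already a fixed point.
Sat(A[¬empty U EG (ack ∨ (empty ∨ ack))]) = {q0, q2, q3}
Sat(idle ∧ A[¬empty U EG (ack ∨ (empty ∨ ack))]) = {q0}
EG (idle ∧ A[¬empty U EG (ack ∨ (empty ∨ ack))]): greatest fixpoint, start Z0 = {q0}, keep only states in Sat with some successor in Z. Already a fixed point.
Sat(EG (idle ∧ A[¬empty U EG (ack ∨ (empty ∨ ack))])) = {q0}
q2 ∉ Sat(EG (idle ∧ A[¬empty U EG (ack ∨ (empty ∨ ack))])) = {q0}, so the formula does not hold at q2.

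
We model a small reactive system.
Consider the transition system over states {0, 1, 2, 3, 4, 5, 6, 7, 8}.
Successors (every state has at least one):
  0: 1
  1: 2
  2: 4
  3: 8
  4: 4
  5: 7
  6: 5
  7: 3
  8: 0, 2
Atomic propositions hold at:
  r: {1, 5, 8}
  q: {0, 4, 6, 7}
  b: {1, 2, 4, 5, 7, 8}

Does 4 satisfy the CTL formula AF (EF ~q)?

Sat(~q) = {1, 2, 3, 5, 8}
EF ~q: least fixpoint, start Z0 = {1, 2, 3, 5, 8}, add states with some successor in Z. Z1 = {0, 1, 2, 3, 5, 6, 7, 8}; fixed.
Sat(EF ~q) = {0, 1, 2, 3, 5, 6, 7, 8}
AF (EF ~q): least fixpoint, start Z0 = {0, 1, 2, 3, 5, 6, 7, 8}, add states with every successor in Z. Already a fixed point.
Sat(AF (EF ~q)) = {0, 1, 2, 3, 5, 6, 7, 8}
4 ∉ Sat(AF (EF ~q)) = {0, 1, 2, 3, 5, 6, 7, 8}, so the formula does not hold at 4.

No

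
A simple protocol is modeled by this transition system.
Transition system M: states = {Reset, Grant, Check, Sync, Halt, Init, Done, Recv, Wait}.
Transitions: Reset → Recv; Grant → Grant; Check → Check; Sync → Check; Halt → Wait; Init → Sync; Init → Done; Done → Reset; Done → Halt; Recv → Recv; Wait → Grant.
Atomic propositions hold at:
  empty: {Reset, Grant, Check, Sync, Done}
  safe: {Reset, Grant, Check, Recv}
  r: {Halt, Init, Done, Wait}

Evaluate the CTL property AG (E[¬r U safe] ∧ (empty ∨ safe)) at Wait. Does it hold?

No

Sat(¬r) = {Reset, Grant, Check, Sync, Recv}
E[¬r U safe]: least fixpoint, start Z0 = Sat(safe) = {Reset, Grant, Check, Recv}, add states in Sat(¬r) with some successor in Z. Z1 = {Reset, Grant, Check, Sync, Recv}; fixed.
Sat(E[¬r U safe]) = {Reset, Grant, Check, Sync, Recv}
Sat(empty ∨ safe) = {Reset, Grant, Check, Sync, Done, Recv}
Sat(E[¬r U safe] ∧ (empty ∨ safe)) = {Reset, Grant, Check, Sync, Recv}
AG (E[¬r U safe] ∧ (empty ∨ safe)): greatest fixpoint, start Z0 = {Reset, Grant, Check, Sync, Recv}, keep only states in Sat with every successor in Z. Already a fixed point.
Sat(AG (E[¬r U safe] ∧ (empty ∨ safe))) = {Reset, Grant, Check, Sync, Recv}
Wait ∉ Sat(AG (E[¬r U safe] ∧ (empty ∨ safe))) = {Reset, Grant, Check, Sync, Recv}, so the formula does not hold at Wait.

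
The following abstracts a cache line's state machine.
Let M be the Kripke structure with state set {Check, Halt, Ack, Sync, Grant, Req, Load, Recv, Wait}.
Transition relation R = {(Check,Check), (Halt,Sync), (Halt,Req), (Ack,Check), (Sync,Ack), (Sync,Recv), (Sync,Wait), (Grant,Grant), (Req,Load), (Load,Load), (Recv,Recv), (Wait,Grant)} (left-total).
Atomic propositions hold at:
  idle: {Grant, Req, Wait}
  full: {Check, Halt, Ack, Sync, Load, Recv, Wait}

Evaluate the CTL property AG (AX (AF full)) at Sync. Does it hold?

No

AF full: least fixpoint, start Z0 = {Check, Halt, Ack, Sync, Load, Recv, Wait}, add states with every successor in Z. Z1 = {Check, Halt, Ack, Sync, Req, Load, Recv, Wait}; fixed.
Sat(AF full) = {Check, Halt, Ack, Sync, Req, Load, Recv, Wait}
Sat(AX (AF full)) = {s : every successor in {Check, Halt, Ack, Sync, Req, Load, Recv, Wait}} = {Check, Halt, Ack, Sync, Req, Load, Recv}
AG (AX (AF full)): greatest fixpoint, start Z0 = {Check, Halt, Ack, Sync, Req, Load, Recv}, keep only states in Sat with every successor in Z. Z1 = {Check, Halt, Ack, Req, Load, Recv}; Z2 = {Check, Ack, Req, Load, Recv}; fixed.
Sat(AG (AX (AF full))) = {Check, Ack, Req, Load, Recv}
Sync ∉ Sat(AG (AX (AF full))) = {Check, Ack, Req, Load, Recv}, so the formula does not hold at Sync.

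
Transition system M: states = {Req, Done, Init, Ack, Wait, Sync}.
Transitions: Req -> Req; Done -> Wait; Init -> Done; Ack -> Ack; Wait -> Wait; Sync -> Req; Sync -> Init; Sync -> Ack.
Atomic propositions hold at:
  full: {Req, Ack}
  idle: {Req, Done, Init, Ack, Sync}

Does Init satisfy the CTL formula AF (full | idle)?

Yes

Sat(full | idle) = {Req, Done, Init, Ack, Sync}
AF (full | idle): least fixpoint, start Z0 = {Req, Done, Init, Ack, Sync}, add states with every successor in Z. Already a fixed point.
Sat(AF (full | idle)) = {Req, Done, Init, Ack, Sync}
Init ∈ Sat(AF (full | idle)) = {Req, Done, Init, Ack, Sync}, so the formula holds at Init.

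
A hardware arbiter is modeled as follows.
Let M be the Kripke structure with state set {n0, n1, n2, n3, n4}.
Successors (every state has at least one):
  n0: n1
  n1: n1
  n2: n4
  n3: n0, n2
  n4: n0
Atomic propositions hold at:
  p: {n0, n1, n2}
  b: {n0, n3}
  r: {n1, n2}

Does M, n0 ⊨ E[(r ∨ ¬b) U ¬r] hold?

Sat(¬b) = {n1, n2, n4}
Sat(r ∨ ¬b) = {n1, n2, n4}
Sat(¬r) = {n0, n3, n4}
E[(r ∨ ¬b) U ¬r]: least fixpoint, start Z0 = Sat(¬r) = {n0, n3, n4}, add states in Sat(r ∨ ¬b) with some successor in Z. Z1 = {n0, n2, n3, n4}; fixed.
Sat(E[(r ∨ ¬b) U ¬r]) = {n0, n2, n3, n4}
n0 ∈ Sat(E[(r ∨ ¬b) U ¬r]) = {n0, n2, n3, n4}, so the formula holds at n0.

Yes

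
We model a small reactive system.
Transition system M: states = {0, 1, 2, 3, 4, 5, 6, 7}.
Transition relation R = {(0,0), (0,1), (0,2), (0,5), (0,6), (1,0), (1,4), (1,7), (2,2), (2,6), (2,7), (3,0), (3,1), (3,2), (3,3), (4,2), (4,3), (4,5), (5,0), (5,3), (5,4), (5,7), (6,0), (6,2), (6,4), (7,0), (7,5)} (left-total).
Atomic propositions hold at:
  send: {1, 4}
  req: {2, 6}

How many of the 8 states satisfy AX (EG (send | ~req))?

3

Sat(~req) = {0, 1, 3, 4, 5, 7}
Sat(send | ~req) = {0, 1, 3, 4, 5, 7}
EG (send | ~req): greatest fixpoint, start Z0 = {0, 1, 3, 4, 5, 7}, keep only states in Sat with some successor in Z. Already a fixed point.
Sat(EG (send | ~req)) = {0, 1, 3, 4, 5, 7}
Sat(AX (EG (send | ~req))) = {s : every successor in {0, 1, 3, 4, 5, 7}} = {1, 5, 7}
|Sat(AX (EG (send | ~req)))| = |{1, 5, 7}| = 3.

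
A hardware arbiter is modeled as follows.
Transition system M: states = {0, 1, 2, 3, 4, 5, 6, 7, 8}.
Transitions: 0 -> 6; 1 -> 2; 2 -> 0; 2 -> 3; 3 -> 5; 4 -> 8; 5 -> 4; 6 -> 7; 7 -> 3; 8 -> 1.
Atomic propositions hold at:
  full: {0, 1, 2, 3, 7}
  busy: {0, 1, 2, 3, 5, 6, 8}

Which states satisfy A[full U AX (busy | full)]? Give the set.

Sat(busy | full) = {0, 1, 2, 3, 5, 6, 7, 8}
Sat(AX (busy | full)) = {s : every successor in {0, 1, 2, 3, 5, 6, 7, 8}} = {0, 1, 2, 3, 4, 6, 7, 8}
A[full U AX (busy | full)]: least fixpoint, start Z0 = Sat(AX (busy | full)) = {0, 1, 2, 3, 4, 6, 7, 8}, add states in Sat(full) with every successor in Z. Already a fixed point.
Sat(A[full U AX (busy | full)]) = {0, 1, 2, 3, 4, 6, 7, 8}

{0, 1, 2, 3, 4, 6, 7, 8}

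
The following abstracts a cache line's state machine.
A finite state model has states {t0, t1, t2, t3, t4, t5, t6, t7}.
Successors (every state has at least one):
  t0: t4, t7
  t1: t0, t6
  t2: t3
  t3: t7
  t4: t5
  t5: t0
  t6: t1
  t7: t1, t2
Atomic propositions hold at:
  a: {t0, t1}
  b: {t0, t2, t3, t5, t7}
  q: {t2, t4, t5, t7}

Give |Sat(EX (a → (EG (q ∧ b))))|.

6

Sat(q ∧ b) = {t2, t5, t7}
EG (q ∧ b): greatest fixpoint, start Z0 = {t2, t5, t7}, keep only states in Sat with some successor in Z. Z1 = {t7}; Z2 = ∅; fixed.
Sat(EG (q ∧ b)) = ∅
Sat(a → (EG (q ∧ b))) = {t2, t3, t4, t5, t6, t7}
Sat(EX (a → (EG (q ∧ b)))) = {s : some successor in {t2, t3, t4, t5, t6, t7}} = {t0, t1, t2, t3, t4, t7}
|Sat(EX (a → (EG (q ∧ b))))| = |{t0, t1, t2, t3, t4, t7}| = 6.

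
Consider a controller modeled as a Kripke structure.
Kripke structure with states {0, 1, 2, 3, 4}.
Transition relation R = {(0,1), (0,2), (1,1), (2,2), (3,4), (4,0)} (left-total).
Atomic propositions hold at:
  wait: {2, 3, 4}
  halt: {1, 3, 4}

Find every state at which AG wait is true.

AG wait: greatest fixpoint, start Z0 = {2, 3, 4}, keep only states in Sat with every successor in Z. Z1 = {2, 3}; Z2 = {2}; fixed.
Sat(AG wait) = {2}

{2}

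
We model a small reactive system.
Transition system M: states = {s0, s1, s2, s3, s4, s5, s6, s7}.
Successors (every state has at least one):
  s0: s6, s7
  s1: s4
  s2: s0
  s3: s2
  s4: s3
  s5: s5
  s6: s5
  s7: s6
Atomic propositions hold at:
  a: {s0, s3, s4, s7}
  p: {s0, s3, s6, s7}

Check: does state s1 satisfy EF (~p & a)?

Yes

Sat(~p) = {s1, s2, s4, s5}
Sat(~p & a) = {s4}
EF (~p & a): least fixpoint, start Z0 = {s4}, add states with some successor in Z. Z1 = {s1, s4}; fixed.
Sat(EF (~p & a)) = {s1, s4}
s1 ∈ Sat(EF (~p & a)) = {s1, s4}, so the formula holds at s1.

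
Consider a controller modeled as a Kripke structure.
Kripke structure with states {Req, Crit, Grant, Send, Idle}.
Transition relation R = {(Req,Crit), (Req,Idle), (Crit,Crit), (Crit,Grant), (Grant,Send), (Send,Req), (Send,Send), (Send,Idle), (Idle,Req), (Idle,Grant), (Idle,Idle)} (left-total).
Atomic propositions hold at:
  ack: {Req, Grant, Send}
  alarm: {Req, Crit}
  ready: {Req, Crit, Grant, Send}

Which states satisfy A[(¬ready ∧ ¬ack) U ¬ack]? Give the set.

Sat(¬ready) = {Idle}
Sat(¬ack) = {Crit, Idle}
Sat(¬ready ∧ ¬ack) = {Idle}
A[(¬ready ∧ ¬ack) U ¬ack]: least fixpoint, start Z0 = Sat(¬ack) = {Crit, Idle}, add states in Sat(¬ready ∧ ¬ack) with every successor in Z. Already a fixed point.
Sat(A[(¬ready ∧ ¬ack) U ¬ack]) = {Crit, Idle}

{Crit, Idle}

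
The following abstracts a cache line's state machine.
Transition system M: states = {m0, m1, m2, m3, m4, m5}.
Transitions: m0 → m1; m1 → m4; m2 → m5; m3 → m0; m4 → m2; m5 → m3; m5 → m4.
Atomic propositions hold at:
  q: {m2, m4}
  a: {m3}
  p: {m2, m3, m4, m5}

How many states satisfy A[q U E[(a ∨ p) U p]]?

4

Sat(a ∨ p) = {m2, m3, m4, m5}
E[(a ∨ p) U p]: least fixpoint, start Z0 = Sat(p) = {m2, m3, m4, m5}, add states in Sat(a ∨ p) with some successor in Z. Already a fixed point.
Sat(E[(a ∨ p) U p]) = {m2, m3, m4, m5}
A[q U E[(a ∨ p) U p]]: least fixpoint, start Z0 = Sat(E[(a ∨ p) U p]) = {m2, m3, m4, m5}, add states in Sat(q) with every successor in Z. Already a fixed point.
Sat(A[q U E[(a ∨ p) U p]]) = {m2, m3, m4, m5}
|Sat(A[q U E[(a ∨ p) U p]])| = |{m2, m3, m4, m5}| = 4.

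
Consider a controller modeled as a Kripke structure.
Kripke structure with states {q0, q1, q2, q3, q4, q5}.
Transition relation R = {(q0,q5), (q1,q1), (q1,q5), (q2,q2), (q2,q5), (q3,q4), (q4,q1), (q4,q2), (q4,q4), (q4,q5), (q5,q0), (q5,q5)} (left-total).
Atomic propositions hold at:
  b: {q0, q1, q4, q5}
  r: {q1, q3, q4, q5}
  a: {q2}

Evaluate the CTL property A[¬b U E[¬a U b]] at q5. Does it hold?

Sat(¬b) = {q2, q3}
Sat(¬a) = {q0, q1, q3, q4, q5}
E[¬a U b]: least fixpoint, start Z0 = Sat(b) = {q0, q1, q4, q5}, add states in Sat(¬a) with some successor in Z. Z1 = {q0, q1, q3, q4, q5}; fixed.
Sat(E[¬a U b]) = {q0, q1, q3, q4, q5}
A[¬b U E[¬a U b]]: least fixpoint, start Z0 = Sat(E[¬a U b]) = {q0, q1, q3, q4, q5}, add states in Sat(¬b) with every successor in Z. Already a fixed point.
Sat(A[¬b U E[¬a U b]]) = {q0, q1, q3, q4, q5}
q5 ∈ Sat(A[¬b U E[¬a U b]]) = {q0, q1, q3, q4, q5}, so the formula holds at q5.

Yes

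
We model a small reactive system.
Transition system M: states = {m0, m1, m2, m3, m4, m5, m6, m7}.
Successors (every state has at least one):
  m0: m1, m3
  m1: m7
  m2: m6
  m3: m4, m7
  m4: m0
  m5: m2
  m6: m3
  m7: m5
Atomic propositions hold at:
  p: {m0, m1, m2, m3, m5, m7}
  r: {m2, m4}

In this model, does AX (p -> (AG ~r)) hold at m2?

Sat(~r) = {m0, m1, m3, m5, m6, m7}
AG ~r: greatest fixpoint, start Z0 = {m0, m1, m3, m5, m6, m7}, keep only states in Sat with every successor in Z. Z1 = {m0, m1, m6, m7}; Z2 = {m1}; Z3 = ∅; fixed.
Sat(AG ~r) = ∅
Sat(p -> (AG ~r)) = {m4, m6}
Sat(AX (p -> (AG ~r))) = {s : every successor in {m4, m6}} = {m2}
m2 ∈ Sat(AX (p -> (AG ~r))) = {m2}, so the formula holds at m2.

Yes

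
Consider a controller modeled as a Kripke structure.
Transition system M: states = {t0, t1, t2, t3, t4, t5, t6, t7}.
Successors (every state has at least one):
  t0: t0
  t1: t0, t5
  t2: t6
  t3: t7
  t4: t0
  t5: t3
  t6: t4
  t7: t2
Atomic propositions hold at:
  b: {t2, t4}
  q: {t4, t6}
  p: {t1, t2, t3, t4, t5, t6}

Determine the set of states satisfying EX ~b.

{t0, t1, t2, t3, t4, t5}

Sat(~b) = {t0, t1, t3, t5, t6, t7}
Sat(EX ~b) = {s : some successor in {t0, t1, t3, t5, t6, t7}} = {t0, t1, t2, t3, t4, t5}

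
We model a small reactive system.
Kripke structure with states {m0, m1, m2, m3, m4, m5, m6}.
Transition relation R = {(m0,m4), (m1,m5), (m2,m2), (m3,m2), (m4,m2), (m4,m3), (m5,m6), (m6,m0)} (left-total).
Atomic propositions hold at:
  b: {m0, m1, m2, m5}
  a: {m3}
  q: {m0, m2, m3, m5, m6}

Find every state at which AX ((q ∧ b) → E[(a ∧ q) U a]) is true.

Sat(q ∧ b) = {m0, m2, m5}
Sat(a ∧ q) = {m3}
E[(a ∧ q) U a]: least fixpoint, start Z0 = Sat(a) = {m3}, add states in Sat(a ∧ q) with some successor in Z. Already a fixed point.
Sat(E[(a ∧ q) U a]) = {m3}
Sat((q ∧ b) → E[(a ∧ q) U a]) = {m1, m3, m4, m6}
Sat(AX ((q ∧ b) → E[(a ∧ q) U a])) = {s : every successor in {m1, m3, m4, m6}} = {m0, m5}

{m0, m5}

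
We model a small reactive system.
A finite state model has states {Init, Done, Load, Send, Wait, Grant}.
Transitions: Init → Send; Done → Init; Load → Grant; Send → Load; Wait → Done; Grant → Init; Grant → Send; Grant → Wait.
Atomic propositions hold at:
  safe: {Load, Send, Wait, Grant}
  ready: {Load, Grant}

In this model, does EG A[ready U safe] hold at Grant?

Yes

A[ready U safe]: least fixpoint, start Z0 = Sat(safe) = {Load, Send, Wait, Grant}, add states in Sat(ready) with every successor in Z. Already a fixed point.
Sat(A[ready U safe]) = {Load, Send, Wait, Grant}
EG A[ready U safe]: greatest fixpoint, start Z0 = {Load, Send, Wait, Grant}, keep only states in Sat with some successor in Z. Z1 = {Load, Send, Grant}; fixed.
Sat(EG A[ready U safe]) = {Load, Send, Grant}
Grant ∈ Sat(EG A[ready U safe]) = {Load, Send, Grant}, so the formula holds at Grant.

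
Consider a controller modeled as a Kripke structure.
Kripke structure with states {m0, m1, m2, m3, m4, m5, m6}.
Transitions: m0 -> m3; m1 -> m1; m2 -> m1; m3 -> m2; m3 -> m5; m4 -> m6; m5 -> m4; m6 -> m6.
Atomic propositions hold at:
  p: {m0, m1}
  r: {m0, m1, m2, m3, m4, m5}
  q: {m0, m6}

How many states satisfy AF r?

6

AF r: least fixpoint, start Z0 = {m0, m1, m2, m3, m4, m5}, add states with every successor in Z. Already a fixed point.
Sat(AF r) = {m0, m1, m2, m3, m4, m5}
|Sat(AF r)| = |{m0, m1, m2, m3, m4, m5}| = 6.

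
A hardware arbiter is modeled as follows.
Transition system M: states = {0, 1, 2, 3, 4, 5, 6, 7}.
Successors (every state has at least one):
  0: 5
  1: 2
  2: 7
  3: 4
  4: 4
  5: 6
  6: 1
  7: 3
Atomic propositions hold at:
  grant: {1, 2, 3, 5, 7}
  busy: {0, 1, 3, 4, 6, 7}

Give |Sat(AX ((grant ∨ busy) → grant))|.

5

Sat(grant ∨ busy) = {0, 1, 2, 3, 4, 5, 6, 7}
Sat((grant ∨ busy) → grant) = {1, 2, 3, 5, 7}
Sat(AX ((grant ∨ busy) → grant)) = {s : every successor in {1, 2, 3, 5, 7}} = {0, 1, 2, 6, 7}
|Sat(AX ((grant ∨ busy) → grant))| = |{0, 1, 2, 6, 7}| = 5.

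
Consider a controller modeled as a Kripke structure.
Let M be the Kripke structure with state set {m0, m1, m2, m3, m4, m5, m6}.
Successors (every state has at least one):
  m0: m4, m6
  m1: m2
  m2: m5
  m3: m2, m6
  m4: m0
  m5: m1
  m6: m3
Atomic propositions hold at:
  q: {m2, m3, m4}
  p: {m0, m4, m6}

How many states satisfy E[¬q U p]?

3

Sat(¬q) = {m0, m1, m5, m6}
E[¬q U p]: least fixpoint, start Z0 = Sat(p) = {m0, m4, m6}, add states in Sat(¬q) with some successor in Z. Already a fixed point.
Sat(E[¬q U p]) = {m0, m4, m6}
|Sat(E[¬q U p])| = |{m0, m4, m6}| = 3.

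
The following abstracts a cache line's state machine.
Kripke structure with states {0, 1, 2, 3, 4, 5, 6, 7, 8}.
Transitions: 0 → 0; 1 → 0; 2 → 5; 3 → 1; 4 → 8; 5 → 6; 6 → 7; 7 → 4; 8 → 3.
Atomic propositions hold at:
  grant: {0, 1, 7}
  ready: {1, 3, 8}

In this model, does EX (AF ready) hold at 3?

AF ready: least fixpoint, start Z0 = {1, 3, 8}, add states with every successor in Z. Z1 = {1, 3, 4, 8}; Z2 = {1, 3, 4, 7, 8}; Z3 = {1, 3, 4, 6, 7, 8}; Z4 = {1, 3, 4, 5, 6, 7, 8}; Z5 = {1, 2, 3, 4, 5, 6, 7, 8}; fixed.
Sat(AF ready) = {1, 2, 3, 4, 5, 6, 7, 8}
Sat(EX (AF ready)) = {s : some successor in {1, 2, 3, 4, 5, 6, 7, 8}} = {2, 3, 4, 5, 6, 7, 8}
3 ∈ Sat(EX (AF ready)) = {2, 3, 4, 5, 6, 7, 8}, so the formula holds at 3.

Yes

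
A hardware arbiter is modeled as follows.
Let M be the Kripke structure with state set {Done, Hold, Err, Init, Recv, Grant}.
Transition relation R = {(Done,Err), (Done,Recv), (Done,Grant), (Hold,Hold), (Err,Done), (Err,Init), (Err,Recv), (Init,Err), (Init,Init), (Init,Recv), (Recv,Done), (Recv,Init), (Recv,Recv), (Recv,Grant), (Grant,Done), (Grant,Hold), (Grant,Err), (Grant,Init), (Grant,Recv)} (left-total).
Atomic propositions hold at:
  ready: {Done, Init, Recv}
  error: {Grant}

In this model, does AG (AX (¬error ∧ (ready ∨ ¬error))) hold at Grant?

Sat(¬error) = {Done, Hold, Err, Init, Recv}
Sat(ready ∨ ¬error) = {Done, Hold, Err, Init, Recv}
Sat(¬error ∧ (ready ∨ ¬error)) = {Done, Hold, Err, Init, Recv}
Sat(AX (¬error ∧ (ready ∨ ¬error))) = {s : every successor in {Done, Hold, Err, Init, Recv}} = {Hold, Err, Init, Grant}
AG (AX (¬error ∧ (ready ∨ ¬error))): greatest fixpoint, start Z0 = {Hold, Err, Init, Grant}, keep only states in Sat with every successor in Z. Z1 = {Hold}; fixed.
Sat(AG (AX (¬error ∧ (ready ∨ ¬error)))) = {Hold}
Grant ∉ Sat(AG (AX (¬error ∧ (ready ∨ ¬error)))) = {Hold}, so the formula does not hold at Grant.

No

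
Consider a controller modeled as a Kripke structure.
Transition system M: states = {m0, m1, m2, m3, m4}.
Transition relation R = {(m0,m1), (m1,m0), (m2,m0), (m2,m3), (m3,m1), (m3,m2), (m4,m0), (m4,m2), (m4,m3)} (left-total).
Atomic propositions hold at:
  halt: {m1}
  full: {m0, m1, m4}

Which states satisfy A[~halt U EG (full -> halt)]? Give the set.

{m2, m3}

Sat(~halt) = {m0, m2, m3, m4}
Sat(full -> halt) = {m1, m2, m3}
EG (full -> halt): greatest fixpoint, start Z0 = {m1, m2, m3}, keep only states in Sat with some successor in Z. Z1 = {m2, m3}; fixed.
Sat(EG (full -> halt)) = {m2, m3}
A[~halt U EG (full -> halt)]: least fixpoint, start Z0 = Sat(EG (full -> halt)) = {m2, m3}, add states in Sat(~halt) with every successor in Z. Already a fixed point.
Sat(A[~halt U EG (full -> halt)]) = {m2, m3}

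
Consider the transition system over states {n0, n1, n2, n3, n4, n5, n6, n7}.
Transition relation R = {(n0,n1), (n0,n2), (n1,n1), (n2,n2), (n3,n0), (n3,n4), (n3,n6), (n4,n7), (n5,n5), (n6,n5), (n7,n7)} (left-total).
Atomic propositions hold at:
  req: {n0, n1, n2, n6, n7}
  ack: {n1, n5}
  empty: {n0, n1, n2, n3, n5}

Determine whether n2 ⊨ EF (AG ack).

AG ack: greatest fixpoint, start Z0 = {n1, n5}, keep only states in Sat with every successor in Z. Already a fixed point.
Sat(AG ack) = {n1, n5}
EF (AG ack): least fixpoint, start Z0 = {n1, n5}, add states with some successor in Z. Z1 = {n0, n1, n5, n6}; Z2 = {n0, n1, n3, n5, n6}; fixed.
Sat(EF (AG ack)) = {n0, n1, n3, n5, n6}
n2 ∉ Sat(EF (AG ack)) = {n0, n1, n3, n5, n6}, so the formula does not hold at n2.

No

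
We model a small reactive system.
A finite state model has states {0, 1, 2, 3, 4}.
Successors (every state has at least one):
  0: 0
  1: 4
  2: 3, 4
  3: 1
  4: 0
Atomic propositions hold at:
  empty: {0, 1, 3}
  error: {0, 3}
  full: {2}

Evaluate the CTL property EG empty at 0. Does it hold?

Yes

EG empty: greatest fixpoint, start Z0 = {0, 1, 3}, keep only states in Sat with some successor in Z. Z1 = {0, 3}; Z2 = {0}; fixed.
Sat(EG empty) = {0}
0 ∈ Sat(EG empty) = {0}, so the formula holds at 0.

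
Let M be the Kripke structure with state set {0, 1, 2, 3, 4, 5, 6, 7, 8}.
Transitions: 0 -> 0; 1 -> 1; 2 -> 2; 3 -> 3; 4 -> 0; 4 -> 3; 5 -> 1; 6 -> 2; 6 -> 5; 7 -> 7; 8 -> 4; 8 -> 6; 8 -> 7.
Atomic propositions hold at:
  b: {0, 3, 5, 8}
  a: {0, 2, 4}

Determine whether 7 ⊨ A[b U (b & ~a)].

Sat(~a) = {1, 3, 5, 6, 7, 8}
Sat(b & ~a) = {3, 5, 8}
A[b U (b & ~a)]: least fixpoint, start Z0 = Sat((b & ~a)) = {3, 5, 8}, add states in Sat(b) with every successor in Z. Already a fixed point.
Sat(A[b U (b & ~a)]) = {3, 5, 8}
7 ∉ Sat(A[b U (b & ~a)]) = {3, 5, 8}, so the formula does not hold at 7.

No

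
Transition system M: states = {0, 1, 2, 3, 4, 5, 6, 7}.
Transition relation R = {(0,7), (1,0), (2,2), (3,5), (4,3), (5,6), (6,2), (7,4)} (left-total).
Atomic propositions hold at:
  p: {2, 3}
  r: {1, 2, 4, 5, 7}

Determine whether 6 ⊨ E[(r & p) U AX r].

Yes

Sat(r & p) = {2}
Sat(AX r) = {s : every successor in {1, 2, 4, 5, 7}} = {0, 2, 3, 6, 7}
E[(r & p) U AX r]: least fixpoint, start Z0 = Sat(AX r) = {0, 2, 3, 6, 7}, add states in Sat(r & p) with some successor in Z. Already a fixed point.
Sat(E[(r & p) U AX r]) = {0, 2, 3, 6, 7}
6 ∈ Sat(E[(r & p) U AX r]) = {0, 2, 3, 6, 7}, so the formula holds at 6.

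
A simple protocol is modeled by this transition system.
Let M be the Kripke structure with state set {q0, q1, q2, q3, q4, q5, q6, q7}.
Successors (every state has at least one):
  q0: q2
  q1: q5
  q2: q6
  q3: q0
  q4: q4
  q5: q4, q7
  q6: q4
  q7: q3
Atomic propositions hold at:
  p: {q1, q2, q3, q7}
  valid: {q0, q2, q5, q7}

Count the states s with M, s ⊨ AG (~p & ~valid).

2

Sat(~p) = {q0, q4, q5, q6}
Sat(~valid) = {q1, q3, q4, q6}
Sat(~p & ~valid) = {q4, q6}
AG (~p & ~valid): greatest fixpoint, start Z0 = {q4, q6}, keep only states in Sat with every successor in Z. Already a fixed point.
Sat(AG (~p & ~valid)) = {q4, q6}
|Sat(AG (~p & ~valid))| = |{q4, q6}| = 2.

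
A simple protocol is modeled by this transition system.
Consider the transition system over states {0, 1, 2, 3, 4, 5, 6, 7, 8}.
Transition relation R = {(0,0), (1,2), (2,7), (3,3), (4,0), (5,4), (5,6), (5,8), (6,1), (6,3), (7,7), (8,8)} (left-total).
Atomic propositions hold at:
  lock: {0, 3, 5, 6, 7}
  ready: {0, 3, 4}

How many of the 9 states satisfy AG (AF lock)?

AF lock: least fixpoint, start Z0 = {0, 3, 5, 6, 7}, add states with every successor in Z. Z1 = {0, 2, 3, 4, 5, 6, 7}; Z2 = {0, 1, 2, 3, 4, 5, 6, 7}; fixed.
Sat(AF lock) = {0, 1, 2, 3, 4, 5, 6, 7}
AG (AF lock): greatest fixpoint, start Z0 = {0, 1, 2, 3, 4, 5, 6, 7}, keep only states in Sat with every successor in Z. Z1 = {0, 1, 2, 3, 4, 6, 7}; fixed.
Sat(AG (AF lock)) = {0, 1, 2, 3, 4, 6, 7}
|Sat(AG (AF lock))| = |{0, 1, 2, 3, 4, 6, 7}| = 7.

7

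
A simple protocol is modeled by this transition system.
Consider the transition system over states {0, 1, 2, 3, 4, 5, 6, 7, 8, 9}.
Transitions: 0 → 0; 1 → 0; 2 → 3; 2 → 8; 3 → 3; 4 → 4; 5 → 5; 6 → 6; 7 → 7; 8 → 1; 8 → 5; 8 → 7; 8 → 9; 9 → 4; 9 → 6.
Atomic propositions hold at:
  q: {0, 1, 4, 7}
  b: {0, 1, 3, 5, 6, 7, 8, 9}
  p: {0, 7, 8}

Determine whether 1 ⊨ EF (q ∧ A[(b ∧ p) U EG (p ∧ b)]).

Sat(b ∧ p) = {0, 7, 8}
Sat(p ∧ b) = {0, 7, 8}
EG (p ∧ b): greatest fixpoint, start Z0 = {0, 7, 8}, keep only states in Sat with some successor in Z. Already a fixed point.
Sat(EG (p ∧ b)) = {0, 7, 8}
A[(b ∧ p) U EG (p ∧ b)]: least fixpoint, start Z0 = Sat(EG (p ∧ b)) = {0, 7, 8}, add states in Sat(b ∧ p) with every successor in Z. Already a fixed point.
Sat(A[(b ∧ p) U EG (p ∧ b)]) = {0, 7, 8}
Sat(q ∧ A[(b ∧ p) U EG (p ∧ b)]) = {0, 7}
EF (q ∧ A[(b ∧ p) U EG (p ∧ b)]): least fixpoint, start Z0 = {0, 7}, add states with some successor in Z. Z1 = {0, 1, 7, 8}; Z2 = {0, 1, 2, 7, 8}; fixed.
Sat(EF (q ∧ A[(b ∧ p) U EG (p ∧ b)])) = {0, 1, 2, 7, 8}
1 ∈ Sat(EF (q ∧ A[(b ∧ p) U EG (p ∧ b)])) = {0, 1, 2, 7, 8}, so the formula holds at 1.

Yes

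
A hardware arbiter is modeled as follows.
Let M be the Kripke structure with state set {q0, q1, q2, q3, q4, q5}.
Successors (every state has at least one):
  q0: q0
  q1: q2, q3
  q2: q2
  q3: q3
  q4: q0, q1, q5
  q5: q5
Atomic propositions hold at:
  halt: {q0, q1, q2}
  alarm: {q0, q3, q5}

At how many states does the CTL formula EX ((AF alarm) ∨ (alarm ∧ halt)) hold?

5

AF alarm: least fixpoint, start Z0 = {q0, q3, q5}, add states with every successor in Z. Already a fixed point.
Sat(AF alarm) = {q0, q3, q5}
Sat(alarm ∧ halt) = {q0}
Sat((AF alarm) ∨ (alarm ∧ halt)) = {q0, q3, q5}
Sat(EX ((AF alarm) ∨ (alarm ∧ halt))) = {s : some successor in {q0, q3, q5}} = {q0, q1, q3, q4, q5}
|Sat(EX ((AF alarm) ∨ (alarm ∧ halt)))| = |{q0, q1, q3, q4, q5}| = 5.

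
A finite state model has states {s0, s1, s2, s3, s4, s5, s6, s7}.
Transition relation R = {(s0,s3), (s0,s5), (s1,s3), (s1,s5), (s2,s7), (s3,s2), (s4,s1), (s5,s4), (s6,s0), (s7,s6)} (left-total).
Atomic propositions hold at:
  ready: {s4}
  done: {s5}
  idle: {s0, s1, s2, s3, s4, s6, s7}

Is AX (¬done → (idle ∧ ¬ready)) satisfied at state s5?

Sat(¬done) = {s0, s1, s2, s3, s4, s6, s7}
Sat(¬ready) = {s0, s1, s2, s3, s5, s6, s7}
Sat(idle ∧ ¬ready) = {s0, s1, s2, s3, s6, s7}
Sat(¬done → (idle ∧ ¬ready)) = {s0, s1, s2, s3, s5, s6, s7}
Sat(AX (¬done → (idle ∧ ¬ready))) = {s : every successor in {s0, s1, s2, s3, s5, s6, s7}} = {s0, s1, s2, s3, s4, s6, s7}
s5 ∉ Sat(AX (¬done → (idle ∧ ¬ready))) = {s0, s1, s2, s3, s4, s6, s7}, so the formula does not hold at s5.

No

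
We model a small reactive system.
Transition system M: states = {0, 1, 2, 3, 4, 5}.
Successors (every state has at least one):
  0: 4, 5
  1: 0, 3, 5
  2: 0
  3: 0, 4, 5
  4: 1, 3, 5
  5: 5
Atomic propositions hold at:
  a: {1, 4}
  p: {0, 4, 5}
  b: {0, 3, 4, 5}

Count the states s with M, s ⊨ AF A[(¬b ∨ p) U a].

2

Sat(¬b) = {1, 2}
Sat(¬b ∨ p) = {0, 1, 2, 4, 5}
A[(¬b ∨ p) U a]: least fixpoint, start Z0 = Sat(a) = {1, 4}, add states in Sat(¬b ∨ p) with every successor in Z. Already a fixed point.
Sat(A[(¬b ∨ p) U a]) = {1, 4}
AF A[(¬b ∨ p) U a]: least fixpoint, start Z0 = {1, 4}, add states with every successor in Z. Already a fixed point.
Sat(AF A[(¬b ∨ p) U a]) = {1, 4}
|Sat(AF A[(¬b ∨ p) U a])| = |{1, 4}| = 2.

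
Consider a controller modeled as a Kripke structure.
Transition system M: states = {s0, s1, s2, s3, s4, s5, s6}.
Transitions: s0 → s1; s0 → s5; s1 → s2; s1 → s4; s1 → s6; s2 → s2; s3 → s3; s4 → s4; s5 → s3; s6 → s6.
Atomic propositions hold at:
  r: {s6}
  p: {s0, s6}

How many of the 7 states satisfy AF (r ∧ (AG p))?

AG p: greatest fixpoint, start Z0 = {s0, s6}, keep only states in Sat with every successor in Z. Z1 = {s6}; fixed.
Sat(AG p) = {s6}
Sat(r ∧ (AG p)) = {s6}
AF (r ∧ (AG p)): least fixpoint, start Z0 = {s6}, add states with every successor in Z. Already a fixed point.
Sat(AF (r ∧ (AG p))) = {s6}
|Sat(AF (r ∧ (AG p)))| = |{s6}| = 1.

1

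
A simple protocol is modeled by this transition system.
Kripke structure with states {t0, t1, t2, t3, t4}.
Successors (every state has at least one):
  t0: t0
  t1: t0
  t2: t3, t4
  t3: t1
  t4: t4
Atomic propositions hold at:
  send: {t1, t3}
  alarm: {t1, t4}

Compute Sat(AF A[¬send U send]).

Sat(¬send) = {t0, t2, t4}
A[¬send U send]: least fixpoint, start Z0 = Sat(send) = {t1, t3}, add states in Sat(¬send) with every successor in Z. Already a fixed point.
Sat(A[¬send U send]) = {t1, t3}
AF A[¬send U send]: least fixpoint, start Z0 = {t1, t3}, add states with every successor in Z. Already a fixed point.
Sat(AF A[¬send U send]) = {t1, t3}

{t1, t3}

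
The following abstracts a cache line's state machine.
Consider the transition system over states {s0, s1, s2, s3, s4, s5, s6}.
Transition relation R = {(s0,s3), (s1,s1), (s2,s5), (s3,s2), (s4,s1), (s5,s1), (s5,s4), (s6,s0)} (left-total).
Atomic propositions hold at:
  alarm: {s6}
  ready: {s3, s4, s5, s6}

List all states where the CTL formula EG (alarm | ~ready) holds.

{s1}

Sat(~ready) = {s0, s1, s2}
Sat(alarm | ~ready) = {s0, s1, s2, s6}
EG (alarm | ~ready): greatest fixpoint, start Z0 = {s0, s1, s2, s6}, keep only states in Sat with some successor in Z. Z1 = {s1, s6}; Z2 = {s1}; fixed.
Sat(EG (alarm | ~ready)) = {s1}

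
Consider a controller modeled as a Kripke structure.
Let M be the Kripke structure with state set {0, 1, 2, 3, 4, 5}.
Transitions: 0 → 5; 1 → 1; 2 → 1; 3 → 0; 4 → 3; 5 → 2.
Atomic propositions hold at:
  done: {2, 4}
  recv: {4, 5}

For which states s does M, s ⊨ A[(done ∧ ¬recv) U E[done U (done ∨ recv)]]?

{2, 4, 5}

Sat(¬recv) = {0, 1, 2, 3}
Sat(done ∧ ¬recv) = {2}
Sat(done ∨ recv) = {2, 4, 5}
E[done U (done ∨ recv)]: least fixpoint, start Z0 = Sat((done ∨ recv)) = {2, 4, 5}, add states in Sat(done) with some successor in Z. Already a fixed point.
Sat(E[done U (done ∨ recv)]) = {2, 4, 5}
A[(done ∧ ¬recv) U E[done U (done ∨ recv)]]: least fixpoint, start Z0 = Sat(E[done U (done ∨ recv)]) = {2, 4, 5}, add states in Sat(done ∧ ¬recv) with every successor in Z. Already a fixed point.
Sat(A[(done ∧ ¬recv) U E[done U (done ∨ recv)]]) = {2, 4, 5}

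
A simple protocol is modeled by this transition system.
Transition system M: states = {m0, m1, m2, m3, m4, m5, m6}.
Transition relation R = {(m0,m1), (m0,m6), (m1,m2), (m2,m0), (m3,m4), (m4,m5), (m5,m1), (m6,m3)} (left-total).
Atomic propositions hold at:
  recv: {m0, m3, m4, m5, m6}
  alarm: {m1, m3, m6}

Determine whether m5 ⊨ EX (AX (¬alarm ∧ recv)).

Sat(¬alarm) = {m0, m2, m4, m5}
Sat(¬alarm ∧ recv) = {m0, m4, m5}
Sat(AX (¬alarm ∧ recv)) = {s : every successor in {m0, m4, m5}} = {m2, m3, m4}
Sat(EX (AX (¬alarm ∧ recv))) = {s : some successor in {m2, m3, m4}} = {m1, m3, m6}
m5 ∉ Sat(EX (AX (¬alarm ∧ recv))) = {m1, m3, m6}, so the formula does not hold at m5.

No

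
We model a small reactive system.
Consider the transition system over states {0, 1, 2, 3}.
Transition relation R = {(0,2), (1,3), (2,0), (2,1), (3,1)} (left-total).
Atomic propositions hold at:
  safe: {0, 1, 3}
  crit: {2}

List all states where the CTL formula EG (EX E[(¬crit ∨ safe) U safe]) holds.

Sat(¬crit) = {0, 1, 3}
Sat(¬crit ∨ safe) = {0, 1, 3}
E[(¬crit ∨ safe) U safe]: least fixpoint, start Z0 = Sat(safe) = {0, 1, 3}, add states in Sat(¬crit ∨ safe) with some successor in Z. Already a fixed point.
Sat(E[(¬crit ∨ safe) U safe]) = {0, 1, 3}
Sat(EX E[(¬crit ∨ safe) U safe]) = {s : some successor in {0, 1, 3}} = {1, 2, 3}
EG (EX E[(¬crit ∨ safe) U safe]): greatest fixpoint, start Z0 = {1, 2, 3}, keep only states in Sat with some successor in Z. Already a fixed point.
Sat(EG (EX E[(¬crit ∨ safe) U safe])) = {1, 2, 3}

{1, 2, 3}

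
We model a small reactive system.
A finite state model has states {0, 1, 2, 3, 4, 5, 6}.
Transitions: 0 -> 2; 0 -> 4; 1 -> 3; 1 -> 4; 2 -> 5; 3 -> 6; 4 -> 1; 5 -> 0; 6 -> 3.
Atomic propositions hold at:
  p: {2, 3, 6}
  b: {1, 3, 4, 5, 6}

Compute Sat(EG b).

EG b: greatest fixpoint, start Z0 = {1, 3, 4, 5, 6}, keep only states in Sat with some successor in Z. Z1 = {1, 3, 4, 6}; fixed.
Sat(EG b) = {1, 3, 4, 6}

{1, 3, 4, 6}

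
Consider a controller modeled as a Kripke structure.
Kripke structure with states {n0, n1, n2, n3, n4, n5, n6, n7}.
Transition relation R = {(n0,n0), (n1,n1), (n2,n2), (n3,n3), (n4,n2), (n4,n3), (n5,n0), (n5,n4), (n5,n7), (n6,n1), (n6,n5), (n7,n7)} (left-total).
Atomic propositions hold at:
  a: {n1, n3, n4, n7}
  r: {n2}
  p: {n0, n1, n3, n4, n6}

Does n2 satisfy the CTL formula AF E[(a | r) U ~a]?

Yes

Sat(a | r) = {n1, n2, n3, n4, n7}
Sat(~a) = {n0, n2, n5, n6}
E[(a | r) U ~a]: least fixpoint, start Z0 = Sat(~a) = {n0, n2, n5, n6}, add states in Sat(a | r) with some successor in Z. Z1 = {n0, n2, n4, n5, n6}; fixed.
Sat(E[(a | r) U ~a]) = {n0, n2, n4, n5, n6}
AF E[(a | r) U ~a]: least fixpoint, start Z0 = {n0, n2, n4, n5, n6}, add states with every successor in Z. Already a fixed point.
Sat(AF E[(a | r) U ~a]) = {n0, n2, n4, n5, n6}
n2 ∈ Sat(AF E[(a | r) U ~a]) = {n0, n2, n4, n5, n6}, so the formula holds at n2.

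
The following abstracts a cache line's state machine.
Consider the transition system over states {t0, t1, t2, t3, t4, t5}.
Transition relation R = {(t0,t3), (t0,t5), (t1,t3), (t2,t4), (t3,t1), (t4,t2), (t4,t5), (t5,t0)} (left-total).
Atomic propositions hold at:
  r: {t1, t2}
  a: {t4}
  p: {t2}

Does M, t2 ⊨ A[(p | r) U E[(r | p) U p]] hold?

Yes

Sat(p | r) = {t1, t2}
Sat(r | p) = {t1, t2}
E[(r | p) U p]: least fixpoint, start Z0 = Sat(p) = {t2}, add states in Sat(r | p) with some successor in Z. Already a fixed point.
Sat(E[(r | p) U p]) = {t2}
A[(p | r) U E[(r | p) U p]]: least fixpoint, start Z0 = Sat(E[(r | p) U p]) = {t2}, add states in Sat(p | r) with every successor in Z. Already a fixed point.
Sat(A[(p | r) U E[(r | p) U p]]) = {t2}
t2 ∈ Sat(A[(p | r) U E[(r | p) U p]]) = {t2}, so the formula holds at t2.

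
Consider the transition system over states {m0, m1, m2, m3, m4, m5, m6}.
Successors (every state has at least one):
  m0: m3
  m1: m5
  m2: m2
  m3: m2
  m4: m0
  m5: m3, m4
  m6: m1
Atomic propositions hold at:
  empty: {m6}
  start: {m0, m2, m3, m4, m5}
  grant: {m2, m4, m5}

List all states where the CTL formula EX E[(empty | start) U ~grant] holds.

Sat(empty | start) = {m0, m2, m3, m4, m5, m6}
Sat(~grant) = {m0, m1, m3, m6}
E[(empty | start) U ~grant]: least fixpoint, start Z0 = Sat(~grant) = {m0, m1, m3, m6}, add states in Sat(empty | start) with some successor in Z. Z1 = {m0, m1, m3, m4, m5, m6}; fixed.
Sat(E[(empty | start) U ~grant]) = {m0, m1, m3, m4, m5, m6}
Sat(EX E[(empty | start) U ~grant]) = {s : some successor in {m0, m1, m3, m4, m5, m6}} = {m0, m1, m4, m5, m6}

{m0, m1, m4, m5, m6}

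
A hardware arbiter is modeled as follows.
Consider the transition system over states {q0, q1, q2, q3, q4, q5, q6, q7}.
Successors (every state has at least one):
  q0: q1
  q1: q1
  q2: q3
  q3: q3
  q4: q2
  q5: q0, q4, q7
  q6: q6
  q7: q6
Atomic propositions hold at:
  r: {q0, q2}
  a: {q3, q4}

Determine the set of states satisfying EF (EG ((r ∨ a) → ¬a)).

Sat(r ∨ a) = {q0, q2, q3, q4}
Sat(¬a) = {q0, q1, q2, q5, q6, q7}
Sat((r ∨ a) → ¬a) = {q0, q1, q2, q5, q6, q7}
EG ((r ∨ a) → ¬a): greatest fixpoint, start Z0 = {q0, q1, q2, q5, q6, q7}, keep only states in Sat with some successor in Z. Z1 = {q0, q1, q5, q6, q7}; fixed.
Sat(EG ((r ∨ a) → ¬a)) = {q0, q1, q5, q6, q7}
EF (EG ((r ∨ a) → ¬a)): least fixpoint, start Z0 = {q0, q1, q5, q6, q7}, add states with some successor in Z. Already a fixed point.
Sat(EF (EG ((r ∨ a) → ¬a))) = {q0, q1, q5, q6, q7}

{q0, q1, q5, q6, q7}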